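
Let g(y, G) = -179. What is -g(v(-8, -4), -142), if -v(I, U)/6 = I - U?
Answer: 179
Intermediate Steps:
v(I, U) = -6*I + 6*U (v(I, U) = -6*(I - U) = -6*I + 6*U)
-g(v(-8, -4), -142) = -1*(-179) = 179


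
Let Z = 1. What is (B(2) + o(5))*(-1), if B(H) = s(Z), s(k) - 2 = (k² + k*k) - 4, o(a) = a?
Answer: -5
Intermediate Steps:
s(k) = -2 + 2*k² (s(k) = 2 + ((k² + k*k) - 4) = 2 + ((k² + k²) - 4) = 2 + (2*k² - 4) = 2 + (-4 + 2*k²) = -2 + 2*k²)
B(H) = 0 (B(H) = -2 + 2*1² = -2 + 2*1 = -2 + 2 = 0)
(B(2) + o(5))*(-1) = (0 + 5)*(-1) = 5*(-1) = -5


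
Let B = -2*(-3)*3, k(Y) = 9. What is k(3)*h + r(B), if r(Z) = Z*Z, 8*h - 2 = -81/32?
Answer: 82791/256 ≈ 323.40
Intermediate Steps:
B = 18 (B = 6*3 = 18)
h = -17/256 (h = ¼ + (-81/32)/8 = ¼ + (-81*1/32)/8 = ¼ + (⅛)*(-81/32) = ¼ - 81/256 = -17/256 ≈ -0.066406)
r(Z) = Z²
k(3)*h + r(B) = 9*(-17/256) + 18² = -153/256 + 324 = 82791/256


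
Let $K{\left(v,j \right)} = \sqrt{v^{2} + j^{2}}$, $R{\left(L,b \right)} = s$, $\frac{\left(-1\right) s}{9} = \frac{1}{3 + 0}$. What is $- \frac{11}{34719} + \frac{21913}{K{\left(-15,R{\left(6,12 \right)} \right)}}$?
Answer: $- \frac{11}{34719} + \frac{21913 \sqrt{26}}{78} \approx 1432.5$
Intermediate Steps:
$s = -3$ ($s = - \frac{9}{3 + 0} = - \frac{9}{3} = \left(-9\right) \frac{1}{3} = -3$)
$R{\left(L,b \right)} = -3$
$K{\left(v,j \right)} = \sqrt{j^{2} + v^{2}}$
$- \frac{11}{34719} + \frac{21913}{K{\left(-15,R{\left(6,12 \right)} \right)}} = - \frac{11}{34719} + \frac{21913}{\sqrt{\left(-3\right)^{2} + \left(-15\right)^{2}}} = \left(-11\right) \frac{1}{34719} + \frac{21913}{\sqrt{9 + 225}} = - \frac{11}{34719} + \frac{21913}{\sqrt{234}} = - \frac{11}{34719} + \frac{21913}{3 \sqrt{26}} = - \frac{11}{34719} + 21913 \frac{\sqrt{26}}{78} = - \frac{11}{34719} + \frac{21913 \sqrt{26}}{78}$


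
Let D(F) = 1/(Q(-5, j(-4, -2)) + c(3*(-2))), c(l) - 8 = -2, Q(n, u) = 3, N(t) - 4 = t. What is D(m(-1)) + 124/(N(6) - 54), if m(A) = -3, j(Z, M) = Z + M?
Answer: -268/99 ≈ -2.7071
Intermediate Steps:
N(t) = 4 + t
j(Z, M) = M + Z
c(l) = 6 (c(l) = 8 - 2 = 6)
D(F) = ⅑ (D(F) = 1/(3 + 6) = 1/9 = ⅑)
D(m(-1)) + 124/(N(6) - 54) = ⅑ + 124/((4 + 6) - 54) = ⅑ + 124/(10 - 54) = ⅑ + 124/(-44) = ⅑ - 1/44*124 = ⅑ - 31/11 = -268/99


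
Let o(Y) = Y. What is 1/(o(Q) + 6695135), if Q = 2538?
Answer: 1/6697673 ≈ 1.4931e-7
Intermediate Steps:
1/(o(Q) + 6695135) = 1/(2538 + 6695135) = 1/6697673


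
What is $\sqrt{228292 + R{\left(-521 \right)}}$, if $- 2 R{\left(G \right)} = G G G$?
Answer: $\frac{\sqrt{283754690}}{2} \approx 8422.5$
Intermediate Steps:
$R{\left(G \right)} = - \frac{G^{3}}{2}$ ($R{\left(G \right)} = - \frac{G G G}{2} = - \frac{G^{2} G}{2} = - \frac{G^{3}}{2}$)
$\sqrt{228292 + R{\left(-521 \right)}} = \sqrt{228292 - \frac{\left(-521\right)^{3}}{2}} = \sqrt{228292 - - \frac{141420761}{2}} = \sqrt{228292 + \frac{141420761}{2}} = \sqrt{\frac{141877345}{2}} = \frac{\sqrt{283754690}}{2}$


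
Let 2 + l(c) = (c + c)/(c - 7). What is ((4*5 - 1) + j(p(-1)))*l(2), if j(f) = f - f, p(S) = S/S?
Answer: -266/5 ≈ -53.200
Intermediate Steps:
p(S) = 1
l(c) = -2 + 2*c/(-7 + c) (l(c) = -2 + (c + c)/(c - 7) = -2 + (2*c)/(-7 + c) = -2 + 2*c/(-7 + c))
j(f) = 0
((4*5 - 1) + j(p(-1)))*l(2) = ((4*5 - 1) + 0)*(14/(-7 + 2)) = ((20 - 1) + 0)*(14/(-5)) = (19 + 0)*(14*(-⅕)) = 19*(-14/5) = -266/5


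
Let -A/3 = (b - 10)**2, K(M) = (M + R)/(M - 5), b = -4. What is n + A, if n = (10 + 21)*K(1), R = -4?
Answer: -2259/4 ≈ -564.75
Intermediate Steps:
K(M) = (-4 + M)/(-5 + M) (K(M) = (M - 4)/(M - 5) = (-4 + M)/(-5 + M))
n = 93/4 (n = (10 + 21)*((-4 + 1)/(-5 + 1)) = 31*(-3/(-4)) = 31*(-1/4*(-3)) = 31*(3/4) = 93/4 ≈ 23.250)
A = -588 (A = -3*(-4 - 10)**2 = -3*(-14)**2 = -3*196 = -588)
n + A = 93/4 - 588 = -2259/4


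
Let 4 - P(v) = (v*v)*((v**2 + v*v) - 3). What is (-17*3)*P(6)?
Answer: 126480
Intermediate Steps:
P(v) = 4 - v**2*(-3 + 2*v**2) (P(v) = 4 - v*v*((v**2 + v*v) - 3) = 4 - v**2*((v**2 + v**2) - 3) = 4 - v**2*(2*v**2 - 3) = 4 - v**2*(-3 + 2*v**2))
(-17*3)*P(6) = (-17*3)*(4 - 2*6**4 + 3*6**2) = -51*(4 - 2*1296 + 3*36) = -51*(4 - 2592 + 108) = -51*(-2480) = 126480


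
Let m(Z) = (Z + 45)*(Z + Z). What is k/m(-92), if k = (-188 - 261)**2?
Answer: 201601/8648 ≈ 23.312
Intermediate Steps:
k = 201601 (k = (-449)**2 = 201601)
m(Z) = 2*Z*(45 + Z) (m(Z) = (45 + Z)*(2*Z) = 2*Z*(45 + Z))
k/m(-92) = 201601/((2*(-92)*(45 - 92))) = 201601/((2*(-92)*(-47))) = 201601/8648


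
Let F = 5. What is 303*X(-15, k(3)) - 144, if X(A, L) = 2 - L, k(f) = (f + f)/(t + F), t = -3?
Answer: -447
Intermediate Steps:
k(f) = f (k(f) = (f + f)/(-3 + 5) = (2*f)/2 = (2*f)*(½) = f)
303*X(-15, k(3)) - 144 = 303*(2 - 1*3) - 144 = 303*(2 - 3) - 144 = 303*(-1) - 144 = -303 - 144 = -447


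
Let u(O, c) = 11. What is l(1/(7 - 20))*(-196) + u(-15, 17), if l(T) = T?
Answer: 339/13 ≈ 26.077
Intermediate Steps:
l(1/(7 - 20))*(-196) + u(-15, 17) = -196/(7 - 20) + 11 = -196/(-13) + 11 = -1/13*(-196) + 11 = 196/13 + 11 = 339/13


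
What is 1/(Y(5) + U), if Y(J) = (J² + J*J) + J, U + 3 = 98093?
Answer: 1/98145 ≈ 1.0189e-5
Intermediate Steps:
U = 98090 (U = -3 + 98093 = 98090)
Y(J) = J + 2*J² (Y(J) = (J² + J²) + J = 2*J² + J = J + 2*J²)
1/(Y(5) + U) = 1/(5*(1 + 2*5) + 98090) = 1/(5*(1 + 10) + 98090) = 1/(5*11 + 98090) = 1/(55 + 98090) = 1/98145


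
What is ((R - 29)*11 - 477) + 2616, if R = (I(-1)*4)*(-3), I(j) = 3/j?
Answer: 2216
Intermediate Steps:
R = 36 (R = ((3/(-1))*4)*(-3) = ((3*(-1))*4)*(-3) = -3*4*(-3) = -12*(-3) = 36)
((R - 29)*11 - 477) + 2616 = ((36 - 29)*11 - 477) + 2616 = (7*11 - 477) + 2616 = (77 - 477) + 2616 = -400 + 2616 = 2216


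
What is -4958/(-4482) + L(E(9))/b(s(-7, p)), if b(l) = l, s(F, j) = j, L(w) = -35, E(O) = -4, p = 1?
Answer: -75956/2241 ≈ -33.894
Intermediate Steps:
-4958/(-4482) + L(E(9))/b(s(-7, p)) = -4958/(-4482) - 35/1 = -4958*(-1/4482) - 35*1 = 2479/2241 - 35 = -75956/2241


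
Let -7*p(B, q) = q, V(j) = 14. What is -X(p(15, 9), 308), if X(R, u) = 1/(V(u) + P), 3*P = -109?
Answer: 3/67 ≈ 0.044776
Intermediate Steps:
P = -109/3 (P = (⅓)*(-109) = -109/3 ≈ -36.333)
p(B, q) = -q/7
X(R, u) = -3/67 (X(R, u) = 1/(14 - 109/3) = 1/(-67/3) = -3/67)
-X(p(15, 9), 308) = -1*(-3/67) = 3/67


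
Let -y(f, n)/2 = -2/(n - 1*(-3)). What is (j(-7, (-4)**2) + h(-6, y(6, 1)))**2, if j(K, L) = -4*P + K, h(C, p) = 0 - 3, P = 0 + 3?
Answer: 484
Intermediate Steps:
P = 3
y(f, n) = 4/(3 + n) (y(f, n) = -(-4)/(n - 1*(-3)) = -(-4)/(n + 3) = -(-4)/(3 + n) = 4/(3 + n))
h(C, p) = -3
j(K, L) = -12 + K (j(K, L) = -4*3 + K = -12 + K)
(j(-7, (-4)**2) + h(-6, y(6, 1)))**2 = ((-12 - 7) - 3)**2 = (-19 - 3)**2 = (-22)**2 = 484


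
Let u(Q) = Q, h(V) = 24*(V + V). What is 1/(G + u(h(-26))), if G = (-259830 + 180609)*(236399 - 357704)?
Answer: 1/9609902157 ≈ 1.0406e-10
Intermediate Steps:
h(V) = 48*V (h(V) = 24*(2*V) = 48*V)
G = 9609903405 (G = -79221*(-121305) = 9609903405)
1/(G + u(h(-26))) = 1/(9609903405 + 48*(-26)) = 1/(9609903405 - 1248) = 1/9609902157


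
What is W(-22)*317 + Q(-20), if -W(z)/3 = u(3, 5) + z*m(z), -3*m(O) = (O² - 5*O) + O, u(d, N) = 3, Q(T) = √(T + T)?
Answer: -3991981 + 2*I*√10 ≈ -3.992e+6 + 6.3246*I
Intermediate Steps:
Q(T) = √2*√T (Q(T) = √(2*T) = √2*√T)
m(O) = -O²/3 + 4*O/3 (m(O) = -((O² - 5*O) + O)/3 = -(O² - 4*O)/3 = -O²/3 + 4*O/3)
W(z) = -9 - z²*(4 - z) (W(z) = -3*(3 + z*(z*(4 - z)/3)) = -3*(3 + z²*(4 - z)/3) = -9 - z²*(4 - z))
W(-22)*317 + Q(-20) = (-9 + (-22)²*(-4 - 22))*317 + √2*√(-20) = (-9 + 484*(-26))*317 + √2*(2*I*√5) = (-9 - 12584)*317 + 2*I*√10 = -12593*317 + 2*I*√10 = -3991981 + 2*I*√10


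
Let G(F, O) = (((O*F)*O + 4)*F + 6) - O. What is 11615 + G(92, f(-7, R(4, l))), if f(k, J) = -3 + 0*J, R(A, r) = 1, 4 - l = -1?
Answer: 88168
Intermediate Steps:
l = 5 (l = 4 - 1*(-1) = 4 + 1 = 5)
f(k, J) = -3 (f(k, J) = -3 + 0 = -3)
G(F, O) = 6 - O + F*(4 + F*O²) (G(F, O) = (((F*O)*O + 4)*F + 6) - O = ((F*O² + 4)*F + 6) - O = ((4 + F*O²)*F + 6) - O = (F*(4 + F*O²) + 6) - O = (6 + F*(4 + F*O²)) - O = 6 - O + F*(4 + F*O²))
11615 + G(92, f(-7, R(4, l))) = 11615 + (6 - 1*(-3) + 4*92 + 92²*(-3)²) = 11615 + (6 + 3 + 368 + 8464*9) = 11615 + (6 + 3 + 368 + 76176) = 11615 + 76553 = 88168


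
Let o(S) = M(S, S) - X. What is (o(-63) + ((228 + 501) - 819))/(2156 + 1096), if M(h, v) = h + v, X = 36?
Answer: -21/271 ≈ -0.077491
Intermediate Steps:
o(S) = -36 + 2*S (o(S) = (S + S) - 1*36 = 2*S - 36 = -36 + 2*S)
(o(-63) + ((228 + 501) - 819))/(2156 + 1096) = ((-36 + 2*(-63)) + ((228 + 501) - 819))/(2156 + 1096) = ((-36 - 126) + (729 - 819))/3252 = (-162 - 90)*(1/3252) = -252*1/3252 = -21/271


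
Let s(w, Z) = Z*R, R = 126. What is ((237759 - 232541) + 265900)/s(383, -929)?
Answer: -135559/58527 ≈ -2.3162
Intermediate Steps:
s(w, Z) = 126*Z (s(w, Z) = Z*126 = 126*Z)
((237759 - 232541) + 265900)/s(383, -929) = ((237759 - 232541) + 265900)/((126*(-929))) = (5218 + 265900)/(-117054) = 271118*(-1/117054) = -135559/58527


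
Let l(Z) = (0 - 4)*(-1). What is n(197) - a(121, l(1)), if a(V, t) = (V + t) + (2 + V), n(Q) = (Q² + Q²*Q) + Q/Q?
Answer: 7683935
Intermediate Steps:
l(Z) = 4 (l(Z) = -4*(-1) = 4)
n(Q) = 1 + Q² + Q³ (n(Q) = (Q² + Q³) + 1 = 1 + Q² + Q³)
a(V, t) = 2 + t + 2*V
n(197) - a(121, l(1)) = (1 + 197² + 197³) - (2 + 4 + 2*121) = (1 + 38809 + 7645373) - (2 + 4 + 242) = 7684183 - 1*248 = 7684183 - 248 = 7683935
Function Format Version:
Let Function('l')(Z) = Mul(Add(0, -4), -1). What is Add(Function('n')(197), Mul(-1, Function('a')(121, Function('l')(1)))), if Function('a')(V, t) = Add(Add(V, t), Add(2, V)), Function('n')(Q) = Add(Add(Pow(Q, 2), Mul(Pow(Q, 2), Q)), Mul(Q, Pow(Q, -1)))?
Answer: 7683935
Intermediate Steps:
Function('l')(Z) = 4 (Function('l')(Z) = Mul(-4, -1) = 4)
Function('n')(Q) = Add(1, Pow(Q, 2), Pow(Q, 3)) (Function('n')(Q) = Add(Add(Pow(Q, 2), Pow(Q, 3)), 1) = Add(1, Pow(Q, 2), Pow(Q, 3)))
Function('a')(V, t) = Add(2, t, Mul(2, V))
Add(Function('n')(197), Mul(-1, Function('a')(121, Function('l')(1)))) = Add(Add(1, Pow(197, 2), Pow(197, 3)), Mul(-1, Add(2, 4, Mul(2, 121)))) = Add(Add(1, 38809, 7645373), Mul(-1, Add(2, 4, 242))) = Add(7684183, Mul(-1, 248)) = Add(7684183, -248) = 7683935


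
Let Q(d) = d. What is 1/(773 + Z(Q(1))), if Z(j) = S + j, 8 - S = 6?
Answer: 1/776 ≈ 0.0012887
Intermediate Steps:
S = 2 (S = 8 - 1*6 = 8 - 6 = 2)
Z(j) = 2 + j
1/(773 + Z(Q(1))) = 1/(773 + (2 + 1)) = 1/(773 + 3) = 1/776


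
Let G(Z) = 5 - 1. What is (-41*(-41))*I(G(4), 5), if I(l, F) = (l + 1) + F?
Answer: 16810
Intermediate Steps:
G(Z) = 4
I(l, F) = 1 + F + l (I(l, F) = (1 + l) + F = 1 + F + l)
(-41*(-41))*I(G(4), 5) = (-41*(-41))*(1 + 5 + 4) = 1681*10 = 16810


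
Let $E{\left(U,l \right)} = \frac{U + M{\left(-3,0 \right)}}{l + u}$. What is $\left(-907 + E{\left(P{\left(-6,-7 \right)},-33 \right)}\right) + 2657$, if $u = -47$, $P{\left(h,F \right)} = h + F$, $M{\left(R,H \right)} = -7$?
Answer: $\frac{7001}{4} \approx 1750.3$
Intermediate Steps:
$P{\left(h,F \right)} = F + h$
$E{\left(U,l \right)} = \frac{-7 + U}{-47 + l}$ ($E{\left(U,l \right)} = \frac{U - 7}{l - 47} = \frac{-7 + U}{-47 + l}$)
$\left(-907 + E{\left(P{\left(-6,-7 \right)},-33 \right)}\right) + 2657 = \left(-907 + \frac{-7 - 13}{-47 - 33}\right) + 2657 = \left(-907 + \frac{-7 - 13}{-80}\right) + 2657 = \left(-907 - - \frac{1}{4}\right) + 2657 = \left(-907 + \frac{1}{4}\right) + 2657 = - \frac{3627}{4} + 2657 = \frac{7001}{4}$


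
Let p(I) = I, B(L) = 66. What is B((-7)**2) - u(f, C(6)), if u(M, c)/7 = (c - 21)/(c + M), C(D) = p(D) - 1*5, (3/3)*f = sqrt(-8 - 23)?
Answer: 2*(-103*I + 33*sqrt(31))/(sqrt(31) - I) ≈ 70.375 - 24.359*I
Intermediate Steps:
f = I*sqrt(31) (f = sqrt(-8 - 23) = sqrt(-31) = I*sqrt(31) ≈ 5.5678*I)
C(D) = -5 + D (C(D) = D - 1*5 = D - 5 = -5 + D)
u(M, c) = 7*(-21 + c)/(M + c) (u(M, c) = 7*((c - 21)/(c + M)) = 7*((-21 + c)/(M + c)) = 7*(-21 + c)/(M + c))
B((-7)**2) - u(f, C(6)) = 66 - 7*(-21 + (-5 + 6))/(I*sqrt(31) + (-5 + 6)) = 66 - 7*(-21 + 1)/(I*sqrt(31) + 1) = 66 - 7*(-20)/(1 + I*sqrt(31)) = 66 - (-140)/(1 + I*sqrt(31)) = 66 + 140/(1 + I*sqrt(31))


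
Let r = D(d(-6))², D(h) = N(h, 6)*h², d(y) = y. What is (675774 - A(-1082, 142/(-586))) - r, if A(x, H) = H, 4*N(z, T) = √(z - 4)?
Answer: 198239183/293 ≈ 6.7658e+5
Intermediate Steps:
N(z, T) = √(-4 + z)/4 (N(z, T) = √(z - 4)/4 = √(-4 + z)/4)
D(h) = h²*√(-4 + h)/4 (D(h) = (√(-4 + h)/4)*h² = h²*√(-4 + h)/4)
r = -810 (r = ((¼)*(-6)²*√(-4 - 6))² = ((¼)*36*√(-10))² = ((¼)*36*(I*√10))² = (9*I*√10)² = -810)
(675774 - A(-1082, 142/(-586))) - r = (675774 - 142/(-586)) - 1*(-810) = (675774 - 142*(-1)/586) + 810 = (675774 - 1*(-71/293)) + 810 = (675774 + 71/293) + 810 = 198001853/293 + 810 = 198239183/293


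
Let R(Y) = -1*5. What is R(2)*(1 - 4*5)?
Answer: 95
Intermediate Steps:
R(Y) = -5
R(2)*(1 - 4*5) = -5*(1 - 4*5) = -5*(1 - 20) = -5*(-19) = 95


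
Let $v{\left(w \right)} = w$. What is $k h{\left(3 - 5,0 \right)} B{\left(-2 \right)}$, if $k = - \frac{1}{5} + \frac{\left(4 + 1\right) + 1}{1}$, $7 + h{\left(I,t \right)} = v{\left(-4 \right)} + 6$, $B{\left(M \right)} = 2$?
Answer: $-58$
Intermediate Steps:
$h{\left(I,t \right)} = -5$ ($h{\left(I,t \right)} = -7 + \left(-4 + 6\right) = -7 + 2 = -5$)
$k = \frac{29}{5}$ ($k = \left(-1\right) \frac{1}{5} + \left(5 + 1\right) 1 = - \frac{1}{5} + 6 \cdot 1 = - \frac{1}{5} + 6 = \frac{29}{5} \approx 5.8$)
$k h{\left(3 - 5,0 \right)} B{\left(-2 \right)} = \frac{29}{5} \left(-5\right) 2 = \left(-29\right) 2 = -58$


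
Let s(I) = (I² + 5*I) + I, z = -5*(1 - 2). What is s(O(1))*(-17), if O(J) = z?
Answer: -935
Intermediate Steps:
z = 5 (z = -5*(-1) = 5)
O(J) = 5
s(I) = I² + 6*I
s(O(1))*(-17) = (5*(6 + 5))*(-17) = (5*11)*(-17) = 55*(-17) = -935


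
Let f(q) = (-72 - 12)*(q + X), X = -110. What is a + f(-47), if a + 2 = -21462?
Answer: -8276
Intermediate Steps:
a = -21464 (a = -2 - 21462 = -21464)
f(q) = 9240 - 84*q (f(q) = (-72 - 12)*(q - 110) = -84*(-110 + q) = 9240 - 84*q)
a + f(-47) = -21464 + (9240 - 84*(-47)) = -21464 + (9240 + 3948) = -21464 + 13188 = -8276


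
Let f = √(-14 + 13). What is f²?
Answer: -1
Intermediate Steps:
f = I (f = √(-1) = I ≈ 1.0*I)
f² = I² = -1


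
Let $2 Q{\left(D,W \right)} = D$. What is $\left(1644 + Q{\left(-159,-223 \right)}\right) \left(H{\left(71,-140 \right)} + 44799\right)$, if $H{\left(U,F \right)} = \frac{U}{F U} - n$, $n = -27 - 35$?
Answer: $\frac{2807400933}{40} \approx 7.0185 \cdot 10^{7}$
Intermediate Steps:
$n = -62$ ($n = -27 - 35 = -62$)
$Q{\left(D,W \right)} = \frac{D}{2}$
$H{\left(U,F \right)} = 62 + \frac{1}{F}$ ($H{\left(U,F \right)} = \frac{U}{F U} - -62 = U \frac{1}{F U} + 62 = \frac{1}{F} + 62 = 62 + \frac{1}{F}$)
$\left(1644 + Q{\left(-159,-223 \right)}\right) \left(H{\left(71,-140 \right)} + 44799\right) = \left(1644 + \frac{1}{2} \left(-159\right)\right) \left(\left(62 + \frac{1}{-140}\right) + 44799\right) = \left(1644 - \frac{159}{2}\right) \left(\left(62 - \frac{1}{140}\right) + 44799\right) = \frac{3129 \left(\frac{8679}{140} + 44799\right)}{2} = \frac{3129}{2} \cdot \frac{6280539}{140} = \frac{2807400933}{40}$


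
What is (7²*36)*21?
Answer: 37044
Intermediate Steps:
(7²*36)*21 = (49*36)*21 = 1764*21 = 37044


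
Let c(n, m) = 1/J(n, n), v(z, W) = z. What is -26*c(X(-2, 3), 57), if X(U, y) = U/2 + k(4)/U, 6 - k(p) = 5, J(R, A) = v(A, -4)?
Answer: 52/3 ≈ 17.333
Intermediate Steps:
J(R, A) = A
k(p) = 1 (k(p) = 6 - 1*5 = 6 - 5 = 1)
X(U, y) = 1/U + U/2 (X(U, y) = U/2 + 1/U = 1/U + U/2)
c(n, m) = 1/n
-26*c(X(-2, 3), 57) = -26/(1/(-2) + (½)*(-2)) = -26/(-½ - 1) = -26/(-3/2) = -26*(-⅔) = 52/3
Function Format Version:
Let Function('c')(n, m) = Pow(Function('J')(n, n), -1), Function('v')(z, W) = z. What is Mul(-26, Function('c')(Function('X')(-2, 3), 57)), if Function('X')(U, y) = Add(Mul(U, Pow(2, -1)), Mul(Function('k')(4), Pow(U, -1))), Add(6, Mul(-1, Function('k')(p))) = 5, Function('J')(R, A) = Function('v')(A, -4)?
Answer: Rational(52, 3) ≈ 17.333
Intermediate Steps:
Function('J')(R, A) = A
Function('k')(p) = 1 (Function('k')(p) = Add(6, Mul(-1, 5)) = Add(6, -5) = 1)
Function('X')(U, y) = Add(Pow(U, -1), Mul(Rational(1, 2), U)) (Function('X')(U, y) = Add(Mul(U, Pow(2, -1)), Mul(1, Pow(U, -1))) = Add(Mul(U, Rational(1, 2)), Pow(U, -1)) = Add(Mul(Rational(1, 2), U), Pow(U, -1)) = Add(Pow(U, -1), Mul(Rational(1, 2), U)))
Function('c')(n, m) = Pow(n, -1)
Mul(-26, Function('c')(Function('X')(-2, 3), 57)) = Mul(-26, Pow(Add(Pow(-2, -1), Mul(Rational(1, 2), -2)), -1)) = Mul(-26, Pow(Add(Rational(-1, 2), -1), -1)) = Mul(-26, Pow(Rational(-3, 2), -1)) = Mul(-26, Rational(-2, 3)) = Rational(52, 3)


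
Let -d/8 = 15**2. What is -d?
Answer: 1800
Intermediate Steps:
d = -1800 (d = -8*15**2 = -8*225 = -1800)
-d = -1*(-1800) = 1800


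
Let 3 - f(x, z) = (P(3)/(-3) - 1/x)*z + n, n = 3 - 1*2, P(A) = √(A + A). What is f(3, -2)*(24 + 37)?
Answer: 244/3 - 122*√6/3 ≈ -18.279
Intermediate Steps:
P(A) = √2*√A (P(A) = √(2*A) = √2*√A)
n = 1 (n = 3 - 2 = 1)
f(x, z) = 2 - z*(-1/x - √6/3) (f(x, z) = 3 - (((√2*√3)/(-3) - 1/x)*z + 1) = 3 - ((√6*(-⅓) - 1/x)*z + 1) = 3 - ((-√6/3 - 1/x)*z + 1) = 3 - ((-1/x - √6/3)*z + 1) = 3 - (z*(-1/x - √6/3) + 1) = 3 - (1 + z*(-1/x - √6/3)) = 3 + (-1 - z*(-1/x - √6/3)) = 2 - z*(-1/x - √6/3))
f(3, -2)*(24 + 37) = (2 - 2/3 + (⅓)*(-2)*√6)*(24 + 37) = (2 - 2*⅓ - 2*√6/3)*61 = (2 - ⅔ - 2*√6/3)*61 = (4/3 - 2*√6/3)*61 = 244/3 - 122*√6/3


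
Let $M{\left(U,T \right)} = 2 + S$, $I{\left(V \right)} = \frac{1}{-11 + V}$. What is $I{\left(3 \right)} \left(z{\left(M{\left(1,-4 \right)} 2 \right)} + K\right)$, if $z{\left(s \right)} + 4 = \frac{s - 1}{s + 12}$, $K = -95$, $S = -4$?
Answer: $\frac{797}{64} \approx 12.453$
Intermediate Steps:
$M{\left(U,T \right)} = -2$ ($M{\left(U,T \right)} = 2 - 4 = -2$)
$z{\left(s \right)} = -4 + \frac{-1 + s}{12 + s}$ ($z{\left(s \right)} = -4 + \frac{s - 1}{s + 12} = -4 + \frac{-1 + s}{12 + s}$)
$I{\left(3 \right)} \left(z{\left(M{\left(1,-4 \right)} 2 \right)} + K\right) = \frac{\frac{-49 - 3 \left(\left(-2\right) 2\right)}{12 - 4} - 95}{-11 + 3} = \frac{\frac{-49 - -12}{12 - 4} - 95}{-8} = - \frac{\frac{-49 + 12}{8} - 95}{8} = - \frac{\frac{1}{8} \left(-37\right) - 95}{8} = - \frac{- \frac{37}{8} - 95}{8} = \left(- \frac{1}{8}\right) \left(- \frac{797}{8}\right) = \frac{797}{64}$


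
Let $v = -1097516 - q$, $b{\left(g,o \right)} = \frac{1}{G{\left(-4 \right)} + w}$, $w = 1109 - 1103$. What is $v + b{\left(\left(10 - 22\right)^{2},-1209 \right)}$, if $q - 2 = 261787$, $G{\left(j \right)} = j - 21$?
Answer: $- \frac{25826796}{19} \approx -1.3593 \cdot 10^{6}$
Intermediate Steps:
$G{\left(j \right)} = -21 + j$
$q = 261789$ ($q = 2 + 261787 = 261789$)
$w = 6$ ($w = 1109 - 1103 = 6$)
$b{\left(g,o \right)} = - \frac{1}{19}$ ($b{\left(g,o \right)} = \frac{1}{\left(-21 - 4\right) + 6} = \frac{1}{-25 + 6} = \frac{1}{-19} = - \frac{1}{19}$)
$v = -1359305$ ($v = -1097516 - 261789 = -1359305$)
$v + b{\left(\left(10 - 22\right)^{2},-1209 \right)} = -1359305 - \frac{1}{19} = - \frac{25826796}{19}$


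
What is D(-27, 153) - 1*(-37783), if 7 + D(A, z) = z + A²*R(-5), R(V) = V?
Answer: 34284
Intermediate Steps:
D(A, z) = -7 + z - 5*A² (D(A, z) = -7 + (z + A²*(-5)) = -7 + (z - 5*A²) = -7 + z - 5*A²)
D(-27, 153) - 1*(-37783) = (-7 + 153 - 5*(-27)²) - 1*(-37783) = (-7 + 153 - 5*729) + 37783 = (-7 + 153 - 3645) + 37783 = -3499 + 37783 = 34284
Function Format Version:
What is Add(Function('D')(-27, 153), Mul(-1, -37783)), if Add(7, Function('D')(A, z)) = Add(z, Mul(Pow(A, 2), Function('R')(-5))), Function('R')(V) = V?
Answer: 34284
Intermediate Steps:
Function('D')(A, z) = Add(-7, z, Mul(-5, Pow(A, 2))) (Function('D')(A, z) = Add(-7, Add(z, Mul(Pow(A, 2), -5))) = Add(-7, Add(z, Mul(-5, Pow(A, 2)))) = Add(-7, z, Mul(-5, Pow(A, 2))))
Add(Function('D')(-27, 153), Mul(-1, -37783)) = Add(Add(-7, 153, Mul(-5, Pow(-27, 2))), Mul(-1, -37783)) = Add(Add(-7, 153, Mul(-5, 729)), 37783) = Add(Add(-7, 153, -3645), 37783) = Add(-3499, 37783) = 34284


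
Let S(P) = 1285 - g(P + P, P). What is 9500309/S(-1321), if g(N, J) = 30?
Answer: 9500309/1255 ≈ 7570.0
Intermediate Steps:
S(P) = 1255 (S(P) = 1285 - 1*30 = 1285 - 30 = 1255)
9500309/S(-1321) = 9500309/1255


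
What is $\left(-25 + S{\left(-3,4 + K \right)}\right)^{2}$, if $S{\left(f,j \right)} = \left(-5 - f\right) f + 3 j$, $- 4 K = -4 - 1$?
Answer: $\frac{169}{16} \approx 10.563$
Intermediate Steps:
$K = \frac{5}{4}$ ($K = - \frac{-4 - 1}{4} = \left(- \frac{1}{4}\right) \left(-5\right) = \frac{5}{4} \approx 1.25$)
$S{\left(f,j \right)} = 3 j + f \left(-5 - f\right)$ ($S{\left(f,j \right)} = f \left(-5 - f\right) + 3 j = 3 j + f \left(-5 - f\right)$)
$\left(-25 + S{\left(-3,4 + K \right)}\right)^{2} = \left(-25 - \left(-6 - 3 \left(4 + \frac{5}{4}\right)\right)\right)^{2} = \left(-25 + \left(\left(-1\right) 9 + 15 + 3 \cdot \frac{21}{4}\right)\right)^{2} = \left(-25 + \left(-9 + 15 + \frac{63}{4}\right)\right)^{2} = \left(-25 + \frac{87}{4}\right)^{2} = \left(- \frac{13}{4}\right)^{2} = \frac{169}{16}$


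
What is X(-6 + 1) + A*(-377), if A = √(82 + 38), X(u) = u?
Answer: -5 - 754*√30 ≈ -4134.8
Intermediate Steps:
A = 2*√30 (A = √120 = 2*√30 ≈ 10.954)
X(-6 + 1) + A*(-377) = (-6 + 1) + (2*√30)*(-377) = -5 - 754*√30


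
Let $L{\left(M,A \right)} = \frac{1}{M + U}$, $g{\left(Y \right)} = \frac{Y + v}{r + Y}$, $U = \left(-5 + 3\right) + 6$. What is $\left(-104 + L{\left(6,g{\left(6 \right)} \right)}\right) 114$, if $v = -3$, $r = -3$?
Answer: $- \frac{59223}{5} \approx -11845.0$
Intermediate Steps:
$U = 4$ ($U = -2 + 6 = 4$)
$g{\left(Y \right)} = 1$ ($g{\left(Y \right)} = \frac{Y - 3}{-3 + Y} = \frac{-3 + Y}{-3 + Y} = 1$)
$L{\left(M,A \right)} = \frac{1}{4 + M}$ ($L{\left(M,A \right)} = \frac{1}{M + 4} = \frac{1}{4 + M}$)
$\left(-104 + L{\left(6,g{\left(6 \right)} \right)}\right) 114 = \left(-104 + \frac{1}{4 + 6}\right) 114 = \left(-104 + \frac{1}{10}\right) 114 = \left(- \frac{1039}{10}\right) 114 = - \frac{59223}{5}$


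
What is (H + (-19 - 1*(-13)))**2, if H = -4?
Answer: 100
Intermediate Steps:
(H + (-19 - 1*(-13)))**2 = (-4 + (-19 - 1*(-13)))**2 = (-4 + (-19 + 13))**2 = (-4 - 6)**2 = (-10)**2 = 100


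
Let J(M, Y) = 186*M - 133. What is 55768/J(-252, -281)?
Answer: -55768/47005 ≈ -1.1864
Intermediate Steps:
J(M, Y) = -133 + 186*M
55768/J(-252, -281) = 55768/(-133 + 186*(-252)) = 55768/(-133 - 46872) = 55768/(-47005) = 55768*(-1/47005) = -55768/47005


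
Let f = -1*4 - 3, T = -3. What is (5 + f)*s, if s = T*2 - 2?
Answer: 16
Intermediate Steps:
f = -7 (f = -4 - 3 = -7)
s = -8 (s = -3*2 - 2 = -6 - 2 = -8)
(5 + f)*s = (5 - 7)*(-8) = -2*(-8) = 16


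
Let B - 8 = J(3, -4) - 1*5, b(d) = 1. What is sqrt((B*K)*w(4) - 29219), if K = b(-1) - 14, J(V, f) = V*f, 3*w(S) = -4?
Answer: 25*I*sqrt(47) ≈ 171.39*I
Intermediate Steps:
w(S) = -4/3 (w(S) = (1/3)*(-4) = -4/3)
B = -9 (B = 8 + (3*(-4) - 1*5) = 8 + (-12 - 5) = 8 - 17 = -9)
K = -13 (K = 1 - 14 = -13)
sqrt((B*K)*w(4) - 29219) = sqrt(-9*(-13)*(-4/3) - 29219) = sqrt(117*(-4/3) - 29219) = sqrt(-156 - 29219) = sqrt(-29375) = 25*I*sqrt(47)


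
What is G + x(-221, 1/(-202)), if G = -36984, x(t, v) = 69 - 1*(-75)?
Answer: -36840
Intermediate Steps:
x(t, v) = 144 (x(t, v) = 69 + 75 = 144)
G + x(-221, 1/(-202)) = -36984 + 144 = -36840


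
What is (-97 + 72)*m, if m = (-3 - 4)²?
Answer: -1225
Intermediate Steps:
m = 49 (m = (-7)² = 49)
(-97 + 72)*m = (-97 + 72)*49 = -25*49 = -1225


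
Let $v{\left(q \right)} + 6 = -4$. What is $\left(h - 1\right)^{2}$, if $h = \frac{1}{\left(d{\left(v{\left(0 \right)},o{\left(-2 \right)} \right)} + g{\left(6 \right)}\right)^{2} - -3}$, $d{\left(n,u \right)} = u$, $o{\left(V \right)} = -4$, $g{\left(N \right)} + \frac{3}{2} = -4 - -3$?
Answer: $\frac{31329}{32761} \approx 0.95629$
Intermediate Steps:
$v{\left(q \right)} = -10$ ($v{\left(q \right)} = -6 - 4 = -10$)
$g{\left(N \right)} = - \frac{5}{2}$ ($g{\left(N \right)} = - \frac{3}{2} - 1 = - \frac{5}{2}$)
$h = \frac{4}{181}$ ($h = \frac{1}{\left(-4 - \frac{5}{2}\right)^{2} - -3} = \frac{1}{\left(- \frac{13}{2}\right)^{2} + 3} = \frac{1}{\frac{169}{4} + 3} = \frac{1}{\frac{181}{4}} = \frac{4}{181} \approx 0.022099$)
$\left(h - 1\right)^{2} = \left(\frac{4}{181} - 1\right)^{2} = \left(- \frac{177}{181}\right)^{2} = \frac{31329}{32761}$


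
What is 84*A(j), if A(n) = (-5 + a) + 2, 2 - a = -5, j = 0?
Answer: 336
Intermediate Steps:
a = 7 (a = 2 - 1*(-5) = 2 + 5 = 7)
A(n) = 4 (A(n) = (-5 + 7) + 2 = 2 + 2 = 4)
84*A(j) = 84*4 = 336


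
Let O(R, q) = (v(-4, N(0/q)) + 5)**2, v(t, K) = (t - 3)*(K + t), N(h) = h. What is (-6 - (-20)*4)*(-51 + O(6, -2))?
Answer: 76812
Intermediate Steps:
v(t, K) = (-3 + t)*(K + t)
O(R, q) = 1089 (O(R, q) = (((-4)**2 - 0/q - 3*(-4) + (0/q)*(-4)) + 5)**2 = ((16 - 3*0 + 12 + 0*(-4)) + 5)**2 = ((16 + 0 + 12 + 0) + 5)**2 = (28 + 5)**2 = 33**2 = 1089)
(-6 - (-20)*4)*(-51 + O(6, -2)) = (-6 - (-20)*4)*(-51 + 1089) = (-6 - 5*(-16))*1038 = (-6 + 80)*1038 = 74*1038 = 76812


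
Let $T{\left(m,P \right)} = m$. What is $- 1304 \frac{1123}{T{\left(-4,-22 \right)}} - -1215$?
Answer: $367313$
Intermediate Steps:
$- 1304 \frac{1123}{T{\left(-4,-22 \right)}} - -1215 = - 1304 \frac{1123}{-4} - -1215 = - 1304 \cdot 1123 \left(- \frac{1}{4}\right) + 1215 = \left(-1304\right) \left(- \frac{1123}{4}\right) + 1215 = 366098 + 1215 = 367313$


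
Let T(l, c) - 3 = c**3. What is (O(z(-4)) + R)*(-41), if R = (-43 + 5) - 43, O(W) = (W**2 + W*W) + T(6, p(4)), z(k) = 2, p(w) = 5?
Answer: -2255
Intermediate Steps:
T(l, c) = 3 + c**3
O(W) = 128 + 2*W**2 (O(W) = (W**2 + W*W) + (3 + 5**3) = (W**2 + W**2) + (3 + 125) = 2*W**2 + 128 = 128 + 2*W**2)
R = -81 (R = -38 - 43 = -81)
(O(z(-4)) + R)*(-41) = ((128 + 2*2**2) - 81)*(-41) = ((128 + 2*4) - 81)*(-41) = ((128 + 8) - 81)*(-41) = (136 - 81)*(-41) = 55*(-41) = -2255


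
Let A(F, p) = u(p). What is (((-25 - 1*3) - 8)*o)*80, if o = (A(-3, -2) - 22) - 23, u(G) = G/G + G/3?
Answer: 128640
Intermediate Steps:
u(G) = 1 + G/3 (u(G) = 1 + G*(1/3) = 1 + G/3)
A(F, p) = 1 + p/3
o = -134/3 (o = ((1 + (1/3)*(-2)) - 22) - 23 = ((1 - 2/3) - 22) - 23 = (1/3 - 22) - 23 = -65/3 - 23 = -134/3 ≈ -44.667)
(((-25 - 1*3) - 8)*o)*80 = (((-25 - 1*3) - 8)*(-134/3))*80 = (((-25 - 3) - 8)*(-134/3))*80 = ((-28 - 8)*(-134/3))*80 = -36*(-134/3)*80 = 1608*80 = 128640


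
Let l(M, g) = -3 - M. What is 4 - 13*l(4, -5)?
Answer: 95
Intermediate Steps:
4 - 13*l(4, -5) = 4 - 13*(-3 - 1*4) = 4 - 13*(-3 - 4) = 4 - 13*(-7) = 4 + 91 = 95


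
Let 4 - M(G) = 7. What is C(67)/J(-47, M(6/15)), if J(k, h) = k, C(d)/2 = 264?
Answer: -528/47 ≈ -11.234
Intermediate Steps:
C(d) = 528 (C(d) = 2*264 = 528)
M(G) = -3 (M(G) = 4 - 1*7 = 4 - 7 = -3)
C(67)/J(-47, M(6/15)) = 528/(-47) = 528*(-1/47) = -528/47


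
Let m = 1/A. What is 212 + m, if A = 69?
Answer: 14629/69 ≈ 212.01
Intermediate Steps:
m = 1/69 ≈ 0.014493
212 + m = 212 + 1/69 = 14629/69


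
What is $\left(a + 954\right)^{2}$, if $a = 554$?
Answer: $2274064$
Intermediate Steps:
$\left(a + 954\right)^{2} = \left(554 + 954\right)^{2} = 1508^{2} = 2274064$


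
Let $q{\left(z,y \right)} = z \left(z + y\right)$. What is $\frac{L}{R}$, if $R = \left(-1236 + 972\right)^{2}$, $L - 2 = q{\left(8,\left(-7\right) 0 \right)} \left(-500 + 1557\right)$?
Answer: $\frac{1025}{1056} \approx 0.97064$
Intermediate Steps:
$q{\left(z,y \right)} = z \left(y + z\right)$
$L = 67650$ ($L = 2 + 8 \left(\left(-7\right) 0 + 8\right) \left(-500 + 1557\right) = 2 + 8 \left(0 + 8\right) 1057 = 2 + 8 \cdot 8 \cdot 1057 = 2 + 64 \cdot 1057 = 2 + 67648 = 67650$)
$R = 69696$ ($R = \left(-264\right)^{2} = 69696$)
$\frac{L}{R} = \frac{67650}{69696} = 67650 \cdot \frac{1}{69696} = \frac{1025}{1056}$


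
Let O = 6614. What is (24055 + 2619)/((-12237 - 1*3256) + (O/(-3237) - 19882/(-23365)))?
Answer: -2017421438370/1171864578041 ≈ -1.7215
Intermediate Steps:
(24055 + 2619)/((-12237 - 1*3256) + (O/(-3237) - 19882/(-23365))) = (24055 + 2619)/((-12237 - 1*3256) + (6614/(-3237) - 19882/(-23365))) = 26674/((-12237 - 3256) + (6614*(-1/3237) - 19882*(-1/23365))) = 26674/(-15493 + (-6614/3237 + 19882/23365)) = 26674/(-15493 - 90178076/75632505) = 26674/(-1171864578041/75632505) = 26674*(-75632505/1171864578041) = -2017421438370/1171864578041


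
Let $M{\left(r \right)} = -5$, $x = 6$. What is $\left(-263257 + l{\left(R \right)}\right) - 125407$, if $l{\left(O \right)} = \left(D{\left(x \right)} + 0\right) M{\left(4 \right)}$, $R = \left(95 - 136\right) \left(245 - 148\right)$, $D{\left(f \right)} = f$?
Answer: $-388694$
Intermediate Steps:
$R = -3977$ ($R = \left(-41\right) 97 = -3977$)
$l{\left(O \right)} = -30$ ($l{\left(O \right)} = \left(6 + 0\right) \left(-5\right) = 6 \left(-5\right) = -30$)
$\left(-263257 + l{\left(R \right)}\right) - 125407 = \left(-263257 - 30\right) - 125407 = -263287 - 125407 = -388694$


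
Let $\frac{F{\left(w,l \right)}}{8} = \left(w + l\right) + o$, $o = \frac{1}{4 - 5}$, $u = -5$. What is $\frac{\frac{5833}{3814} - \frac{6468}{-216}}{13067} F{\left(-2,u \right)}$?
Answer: $- \frac{34571840}{224268921} \approx -0.15415$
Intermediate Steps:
$o = -1$ ($o = \frac{1}{-1} = -1$)
$F{\left(w,l \right)} = -8 + 8 l + 8 w$ ($F{\left(w,l \right)} = 8 \left(\left(w + l\right) - 1\right) = 8 \left(\left(l + w\right) - 1\right) = 8 \left(-1 + l + w\right) = -8 + 8 l + 8 w$)
$\frac{\frac{5833}{3814} - \frac{6468}{-216}}{13067} F{\left(-2,u \right)} = \frac{\frac{5833}{3814} - \frac{6468}{-216}}{13067} \left(-8 + 8 \left(-5\right) + 8 \left(-2\right)\right) = \left(5833 \cdot \frac{1}{3814} - - \frac{539}{18}\right) \frac{1}{13067} \left(-8 - 40 - 16\right) = \left(\frac{5833}{3814} + \frac{539}{18}\right) \frac{1}{13067} \left(-64\right) = \frac{540185}{17163} \cdot \frac{1}{13067} \left(-64\right) = \frac{540185}{224268921} \left(-64\right) = - \frac{34571840}{224268921}$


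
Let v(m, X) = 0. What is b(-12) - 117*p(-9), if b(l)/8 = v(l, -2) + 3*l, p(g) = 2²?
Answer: -756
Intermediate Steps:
p(g) = 4
b(l) = 24*l (b(l) = 8*(0 + 3*l) = 8*(3*l) = 24*l)
b(-12) - 117*p(-9) = 24*(-12) - 117*4 = -288 - 468 = -756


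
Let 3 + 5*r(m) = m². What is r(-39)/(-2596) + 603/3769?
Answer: 95709/2223710 ≈ 0.043040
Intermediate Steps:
r(m) = -⅗ + m²/5
r(-39)/(-2596) + 603/3769 = (-⅗ + (⅕)*(-39)²)/(-2596) + 603/3769 = (-⅗ + (⅕)*1521)*(-1/2596) + 603*(1/3769) = (-⅗ + 1521/5)*(-1/2596) + 603/3769 = (1518/5)*(-1/2596) + 603/3769 = -69/590 + 603/3769 = 95709/2223710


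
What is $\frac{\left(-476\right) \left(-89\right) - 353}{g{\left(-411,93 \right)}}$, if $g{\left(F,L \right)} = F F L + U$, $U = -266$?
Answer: $\frac{42011}{15709387} \approx 0.0026743$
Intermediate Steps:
$g{\left(F,L \right)} = -266 + L F^{2}$ ($g{\left(F,L \right)} = F F L - 266 = F^{2} L - 266 = L F^{2} - 266 = -266 + L F^{2}$)
$\frac{\left(-476\right) \left(-89\right) - 353}{g{\left(-411,93 \right)}} = \frac{\left(-476\right) \left(-89\right) - 353}{-266 + 93 \left(-411\right)^{2}} = \frac{42364 - 353}{-266 + 93 \cdot 168921} = \frac{42011}{-266 + 15709653} = \frac{42011}{15709387}$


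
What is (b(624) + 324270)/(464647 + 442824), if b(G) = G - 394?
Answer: 324500/907471 ≈ 0.35759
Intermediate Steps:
b(G) = -394 + G
(b(624) + 324270)/(464647 + 442824) = ((-394 + 624) + 324270)/(464647 + 442824) = (230 + 324270)/907471 = 324500*(1/907471) = 324500/907471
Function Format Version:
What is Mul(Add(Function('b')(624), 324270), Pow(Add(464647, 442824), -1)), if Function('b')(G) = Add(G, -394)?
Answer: Rational(324500, 907471) ≈ 0.35759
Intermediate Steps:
Function('b')(G) = Add(-394, G)
Mul(Add(Function('b')(624), 324270), Pow(Add(464647, 442824), -1)) = Mul(Add(Add(-394, 624), 324270), Pow(Add(464647, 442824), -1)) = Mul(Add(230, 324270), Pow(907471, -1)) = Mul(324500, Rational(1, 907471)) = Rational(324500, 907471)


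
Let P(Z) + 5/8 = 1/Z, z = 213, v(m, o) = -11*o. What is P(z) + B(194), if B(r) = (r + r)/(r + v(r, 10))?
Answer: 15899/3976 ≈ 3.9987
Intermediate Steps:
B(r) = 2*r/(-110 + r) (B(r) = (r + r)/(r - 11*10) = (2*r)/(r - 110) = (2*r)/(-110 + r) = 2*r/(-110 + r))
P(Z) = -5/8 + 1/Z
P(z) + B(194) = (-5/8 + 1/213) + 2*194/(-110 + 194) = (-5/8 + 1/213) + 2*194/84 = -1057/1704 + 2*194*(1/84) = -1057/1704 + 97/21 = 15899/3976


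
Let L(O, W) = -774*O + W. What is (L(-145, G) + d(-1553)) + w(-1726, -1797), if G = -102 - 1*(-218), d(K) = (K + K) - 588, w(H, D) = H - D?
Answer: 108723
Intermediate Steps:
d(K) = -588 + 2*K (d(K) = 2*K - 588 = -588 + 2*K)
G = 116 (G = -102 + 218 = 116)
L(O, W) = W - 774*O
(L(-145, G) + d(-1553)) + w(-1726, -1797) = ((116 - 774*(-145)) + (-588 + 2*(-1553))) + (-1726 - 1*(-1797)) = ((116 + 112230) + (-588 - 3106)) + (-1726 + 1797) = (112346 - 3694) + 71 = 108652 + 71 = 108723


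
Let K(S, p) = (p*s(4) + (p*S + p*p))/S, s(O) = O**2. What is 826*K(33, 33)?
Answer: 67732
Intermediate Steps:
K(S, p) = (p**2 + 16*p + S*p)/S (K(S, p) = (p*4**2 + (p*S + p*p))/S = (p*16 + (S*p + p**2))/S = (16*p + (p**2 + S*p))/S = (p**2 + 16*p + S*p)/S)
826*K(33, 33) = 826*(33*(16 + 33 + 33)/33) = 826*(33*(1/33)*82) = 826*82 = 67732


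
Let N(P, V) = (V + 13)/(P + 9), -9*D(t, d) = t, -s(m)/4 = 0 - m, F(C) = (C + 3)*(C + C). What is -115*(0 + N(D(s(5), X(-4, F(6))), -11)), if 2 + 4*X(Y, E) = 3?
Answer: -2070/61 ≈ -33.934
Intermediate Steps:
F(C) = 2*C*(3 + C) (F(C) = (3 + C)*(2*C) = 2*C*(3 + C))
X(Y, E) = ¼ (X(Y, E) = -½ + (¼)*3 = -½ + ¾ = ¼)
s(m) = 4*m (s(m) = -4*(0 - m) = -(-4)*m = 4*m)
D(t, d) = -t/9
N(P, V) = (13 + V)/(9 + P)
-115*(0 + N(D(s(5), X(-4, F(6))), -11)) = -115*(0 + (13 - 11)/(9 - 4*5/9)) = -115*(0 + 2/(9 - ⅑*20)) = -115*(0 + 2/(9 - 20/9)) = -115*(0 + 2/(61/9)) = -115*(0 + (9/61)*2) = -115*(0 + 18/61) = -115*18/61 = -2070/61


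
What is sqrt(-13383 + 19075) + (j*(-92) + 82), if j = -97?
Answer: 9006 + 2*sqrt(1423) ≈ 9081.4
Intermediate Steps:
sqrt(-13383 + 19075) + (j*(-92) + 82) = sqrt(-13383 + 19075) + (-97*(-92) + 82) = sqrt(5692) + (8924 + 82) = 2*sqrt(1423) + 9006 = 9006 + 2*sqrt(1423)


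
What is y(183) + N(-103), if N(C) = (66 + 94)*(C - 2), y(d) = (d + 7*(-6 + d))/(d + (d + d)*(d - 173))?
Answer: -7173442/427 ≈ -16800.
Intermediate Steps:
y(d) = (-42 + 8*d)/(d + 2*d*(-173 + d)) (y(d) = (d + (-42 + 7*d))/(d + (2*d)*(-173 + d)) = (-42 + 8*d)/(d + 2*d*(-173 + d)))
N(C) = -320 + 160*C (N(C) = 160*(-2 + C) = -320 + 160*C)
y(183) + N(-103) = 2*(-21 + 4*183)/(183*(-345 + 2*183)) + (-320 + 160*(-103)) = 2*(1/183)*(-21 + 732)/(-345 + 366) + (-320 - 16480) = 2*(1/183)*711/21 - 16800 = 2*(1/183)*(1/21)*711 - 16800 = 158/427 - 16800 = -7173442/427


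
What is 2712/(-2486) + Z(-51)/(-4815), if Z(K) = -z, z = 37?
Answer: -57373/52965 ≈ -1.0832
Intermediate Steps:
Z(K) = -37 (Z(K) = -1*37 = -37)
2712/(-2486) + Z(-51)/(-4815) = 2712/(-2486) - 37/(-4815) = 2712*(-1/2486) - 37*(-1/4815) = -12/11 + 37/4815 = -57373/52965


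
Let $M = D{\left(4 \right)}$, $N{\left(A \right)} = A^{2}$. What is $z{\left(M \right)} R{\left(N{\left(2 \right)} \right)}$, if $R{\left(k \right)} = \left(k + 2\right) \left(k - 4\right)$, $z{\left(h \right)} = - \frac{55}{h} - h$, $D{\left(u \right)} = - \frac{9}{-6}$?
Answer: $0$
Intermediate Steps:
$D{\left(u \right)} = \frac{3}{2}$ ($D{\left(u \right)} = \left(-9\right) \left(- \frac{1}{6}\right) = \frac{3}{2}$)
$M = \frac{3}{2} \approx 1.5$
$z{\left(h \right)} = - h - \frac{55}{h}$
$R{\left(k \right)} = \left(-4 + k\right) \left(2 + k\right)$ ($R{\left(k \right)} = \left(2 + k\right) \left(-4 + k\right) = \left(-4 + k\right) \left(2 + k\right)$)
$z{\left(M \right)} R{\left(N{\left(2 \right)} \right)} = \left(\left(-1\right) \frac{3}{2} - \frac{55}{\frac{3}{2}}\right) \left(-8 + \left(2^{2}\right)^{2} - 2 \cdot 2^{2}\right) = \left(- \frac{3}{2} - \frac{110}{3}\right) \left(-8 + 4^{2} - 8\right) = \left(- \frac{3}{2} - \frac{110}{3}\right) \left(-8 + 16 - 8\right) = \left(- \frac{229}{6}\right) 0 = 0$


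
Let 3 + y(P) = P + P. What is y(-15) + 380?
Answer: 347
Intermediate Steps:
y(P) = -3 + 2*P (y(P) = -3 + (P + P) = -3 + 2*P)
y(-15) + 380 = (-3 + 2*(-15)) + 380 = (-3 - 30) + 380 = -33 + 380 = 347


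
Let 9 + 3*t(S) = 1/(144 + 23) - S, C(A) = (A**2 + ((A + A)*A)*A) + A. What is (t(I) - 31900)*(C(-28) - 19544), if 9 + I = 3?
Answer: 1001968620800/501 ≈ 1.9999e+9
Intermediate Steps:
I = -6 (I = -9 + 3 = -6)
C(A) = A + A**2 + 2*A**3 (C(A) = (A**2 + ((2*A)*A)*A) + A = (A**2 + (2*A**2)*A) + A = (A**2 + 2*A**3) + A = A + A**2 + 2*A**3)
t(S) = -1502/501 - S/3 (t(S) = -3 + (1/(144 + 23) - S)/3 = -3 + (1/167 - S)/3 = -3 + (1/501 - S/3) = -1502/501 - S/3)
(t(I) - 31900)*(C(-28) - 19544) = ((-1502/501 - 1/3*(-6)) - 31900)*(-28*(1 - 28 + 2*(-28)**2) - 19544) = ((-1502/501 + 2) - 31900)*(-28*(1 - 28 + 2*784) - 19544) = (-500/501 - 31900)*(-28*(1 - 28 + 1568) - 19544) = -15982400*(-28*1541 - 19544)/501 = -15982400*(-43148 - 19544)/501 = -15982400/501*(-62692) = 1001968620800/501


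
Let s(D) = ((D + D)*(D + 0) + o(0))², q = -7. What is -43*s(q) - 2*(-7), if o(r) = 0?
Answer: -412958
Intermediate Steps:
s(D) = 4*D⁴ (s(D) = ((D + D)*(D + 0) + 0)² = ((2*D)*D + 0)² = (2*D² + 0)² = (2*D²)² = 4*D⁴)
-43*s(q) - 2*(-7) = -172*(-7)⁴ - 2*(-7) = -172*2401 + 14 = -43*9604 + 14 = -412972 + 14 = -412958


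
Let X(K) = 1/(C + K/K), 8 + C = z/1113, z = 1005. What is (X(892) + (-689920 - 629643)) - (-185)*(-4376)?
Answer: -4816076597/2262 ≈ -2.1291e+6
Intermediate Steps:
C = -2633/371 (C = -8 + 1005/1113 = -8 + 1005*(1/1113) = -8 + 335/371 = -2633/371 ≈ -7.0970)
X(K) = -371/2262 (X(K) = 1/(-2633/371 + K/K) = 1/(-2633/371 + 1) = 1/(-2262/371) = -371/2262)
(X(892) + (-689920 - 629643)) - (-185)*(-4376) = (-371/2262 + (-689920 - 629643)) - (-185)*(-4376) = (-371/2262 - 1319563) - 1*809560 = -2984851877/2262 - 809560 = -4816076597/2262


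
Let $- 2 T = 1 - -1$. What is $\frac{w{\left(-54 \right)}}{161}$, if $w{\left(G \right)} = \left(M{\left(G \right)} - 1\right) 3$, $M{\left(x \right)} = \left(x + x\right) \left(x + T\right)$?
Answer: $\frac{17817}{161} \approx 110.66$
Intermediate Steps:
$T = -1$ ($T = - \frac{1 - -1}{2} = - \frac{1 + 1}{2} = \left(- \frac{1}{2}\right) 2 = -1$)
$M{\left(x \right)} = 2 x \left(-1 + x\right)$ ($M{\left(x \right)} = \left(x + x\right) \left(x - 1\right) = 2 x \left(-1 + x\right)$)
$w{\left(G \right)} = -3 + 6 G \left(-1 + G\right)$ ($w{\left(G \right)} = \left(2 G \left(-1 + G\right) - 1\right) 3 = \left(-1 + 2 G \left(-1 + G\right)\right) 3 = -3 + 6 G \left(-1 + G\right)$)
$\frac{w{\left(-54 \right)}}{161} = \frac{-3 + 6 \left(-54\right) \left(-1 - 54\right)}{161} = \left(-3 + 6 \left(-54\right) \left(-55\right)\right) \frac{1}{161} = \left(-3 + 17820\right) \frac{1}{161} = 17817 \cdot \frac{1}{161} = \frac{17817}{161}$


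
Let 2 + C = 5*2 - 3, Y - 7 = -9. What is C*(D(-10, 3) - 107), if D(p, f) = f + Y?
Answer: -530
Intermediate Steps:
Y = -2 (Y = 7 - 9 = -2)
D(p, f) = -2 + f (D(p, f) = f - 2 = -2 + f)
C = 5 (C = -2 + (5*2 - 3) = -2 + (10 - 3) = -2 + 7 = 5)
C*(D(-10, 3) - 107) = 5*((-2 + 3) - 107) = 5*(1 - 107) = 5*(-106) = -530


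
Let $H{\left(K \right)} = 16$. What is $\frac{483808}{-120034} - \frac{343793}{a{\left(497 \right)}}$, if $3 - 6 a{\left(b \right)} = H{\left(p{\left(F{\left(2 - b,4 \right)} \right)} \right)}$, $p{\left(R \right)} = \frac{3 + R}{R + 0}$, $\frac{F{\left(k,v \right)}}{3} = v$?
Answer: $\frac{123797402134}{780221} \approx 1.5867 \cdot 10^{5}$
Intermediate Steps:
$F{\left(k,v \right)} = 3 v$
$p{\left(R \right)} = \frac{3 + R}{R}$
$a{\left(b \right)} = - \frac{13}{6}$ ($a{\left(b \right)} = \frac{1}{2} - \frac{8}{3} = - \frac{13}{6}$)
$\frac{483808}{-120034} - \frac{343793}{a{\left(497 \right)}} = \frac{483808}{-120034} - \frac{343793}{- \frac{13}{6}} = 483808 \left(- \frac{1}{120034}\right) - - \frac{2062758}{13} = - \frac{241904}{60017} + \frac{2062758}{13} = \frac{123797402134}{780221}$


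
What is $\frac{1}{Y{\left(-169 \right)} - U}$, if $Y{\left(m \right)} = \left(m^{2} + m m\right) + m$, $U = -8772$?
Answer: $\frac{1}{65725} \approx 1.5215 \cdot 10^{-5}$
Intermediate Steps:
$Y{\left(m \right)} = m + 2 m^{2}$ ($Y{\left(m \right)} = \left(m^{2} + m^{2}\right) + m = 2 m^{2} + m = m + 2 m^{2}$)
$\frac{1}{Y{\left(-169 \right)} - U} = \frac{1}{- 169 \left(1 + 2 \left(-169\right)\right) - -8772} = \frac{1}{- 169 \left(1 - 338\right) + 8772} = \frac{1}{\left(-169\right) \left(-337\right) + 8772} = \frac{1}{56953 + 8772} = \frac{1}{65725}$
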